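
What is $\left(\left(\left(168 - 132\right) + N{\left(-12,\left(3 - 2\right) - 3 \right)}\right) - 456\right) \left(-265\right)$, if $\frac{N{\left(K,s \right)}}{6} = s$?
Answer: $114480$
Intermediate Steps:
$N{\left(K,s \right)} = 6 s$
$\left(\left(\left(168 - 132\right) + N{\left(-12,\left(3 - 2\right) - 3 \right)}\right) - 456\right) \left(-265\right) = \left(\left(\left(168 - 132\right) + 6 \left(\left(3 - 2\right) - 3\right)\right) - 456\right) \left(-265\right) = \left(\left(36 + 6 \left(1 - 3\right)\right) - 456\right) \left(-265\right) = \left(\left(36 + 6 \left(-2\right)\right) - 456\right) \left(-265\right) = \left(\left(36 - 12\right) - 456\right) \left(-265\right) = \left(24 - 456\right) \left(-265\right) = \left(-432\right) \left(-265\right) = 114480$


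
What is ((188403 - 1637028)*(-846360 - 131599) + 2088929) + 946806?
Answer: 1416698892110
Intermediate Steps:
((188403 - 1637028)*(-846360 - 131599) + 2088929) + 946806 = (-1448625*(-977959) + 2088929) + 946806 = (1416695856375 + 2088929) + 946806 = 1416697945304 + 946806 = 1416698892110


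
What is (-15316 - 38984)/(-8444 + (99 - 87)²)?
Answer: 543/83 ≈ 6.5422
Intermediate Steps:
(-15316 - 38984)/(-8444 + (99 - 87)²) = -54300/(-8444 + 12²) = -54300/(-8444 + 144) = -54300/(-8300) = -54300*(-1/8300) = 543/83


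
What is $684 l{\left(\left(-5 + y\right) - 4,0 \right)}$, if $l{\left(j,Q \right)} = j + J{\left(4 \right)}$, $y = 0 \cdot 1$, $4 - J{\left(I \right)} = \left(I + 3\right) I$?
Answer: $-22572$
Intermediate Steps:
$J{\left(I \right)} = 4 - I \left(3 + I\right)$ ($J{\left(I \right)} = 4 - \left(I + 3\right) I = 4 - \left(3 + I\right) I = 4 - I \left(3 + I\right)$)
$y = 0$
$l{\left(j,Q \right)} = -24 + j$ ($l{\left(j,Q \right)} = j - 24 = -24 + j$)
$684 l{\left(\left(-5 + y\right) - 4,0 \right)} = 684 \left(-24 + \left(\left(-5 + 0\right) - 4\right)\right) = 684 \left(-24 - 9\right) = 684 \left(-33\right) = -22572$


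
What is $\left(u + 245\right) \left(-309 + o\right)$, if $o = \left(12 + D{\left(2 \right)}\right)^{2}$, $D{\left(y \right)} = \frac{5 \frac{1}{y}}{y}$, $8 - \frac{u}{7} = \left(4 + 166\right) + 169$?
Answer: $\frac{552965}{2} \approx 2.7648 \cdot 10^{5}$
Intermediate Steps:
$u = -2317$ ($u = 56 - 7 \left(\left(4 + 166\right) + 169\right) = 56 - 7 \left(170 + 169\right) = 56 - 2373 = -2317$)
$D{\left(y \right)} = \frac{5}{y^{2}}$
$o = \frac{2809}{16}$ ($o = \left(12 + \frac{5}{4}\right)^{2} = \left(\frac{53}{4}\right)^{2} = \frac{2809}{16} \approx 175.56$)
$\left(u + 245\right) \left(-309 + o\right) = \left(-2317 + 245\right) \left(-309 + \frac{2809}{16}\right) = \left(-2072\right) \left(- \frac{2135}{16}\right) = \frac{552965}{2}$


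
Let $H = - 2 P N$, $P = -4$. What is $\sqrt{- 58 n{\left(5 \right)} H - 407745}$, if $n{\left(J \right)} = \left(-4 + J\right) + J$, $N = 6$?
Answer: $3 i \sqrt{47161} \approx 651.5 i$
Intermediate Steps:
$n{\left(J \right)} = -4 + 2 J$
$H = 48$ ($H = \left(-2\right) \left(-4\right) 6 = 8 \cdot 6 = 48$)
$\sqrt{- 58 n{\left(5 \right)} H - 407745} = \sqrt{- 58 \left(-4 + 2 \cdot 5\right) 48 - 407745} = \sqrt{- 58 \left(-4 + 10\right) 48 - 407745} = \sqrt{\left(-58\right) 6 \cdot 48 - 407745} = \sqrt{\left(-348\right) 48 - 407745} = \sqrt{-16704 - 407745} = \sqrt{-424449} = 3 i \sqrt{47161}$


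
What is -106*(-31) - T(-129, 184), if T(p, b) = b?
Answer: 3102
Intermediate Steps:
-106*(-31) - T(-129, 184) = -106*(-31) - 1*184 = 3286 - 184 = 3102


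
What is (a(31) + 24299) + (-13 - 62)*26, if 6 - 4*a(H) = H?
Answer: 89371/4 ≈ 22343.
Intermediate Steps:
a(H) = 3/2 - H/4
(a(31) + 24299) + (-13 - 62)*26 = ((3/2 - ¼*31) + 24299) + (-13 - 62)*26 = ((3/2 - 31/4) + 24299) - 75*26 = (-25/4 + 24299) - 1950 = 97171/4 - 1950 = 89371/4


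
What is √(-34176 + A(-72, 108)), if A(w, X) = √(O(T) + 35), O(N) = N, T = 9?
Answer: √(-34176 + 2*√11) ≈ 184.85*I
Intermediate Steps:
A(w, X) = 2*√11 (A(w, X) = √(9 + 35) = √44 = 2*√11)
√(-34176 + A(-72, 108)) = √(-34176 + 2*√11)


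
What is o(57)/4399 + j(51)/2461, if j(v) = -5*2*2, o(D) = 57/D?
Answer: -85519/10825939 ≈ -0.0078994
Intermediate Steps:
j(v) = -20 (j(v) = -10*2 = -20)
o(57)/4399 + j(51)/2461 = (57/57)/4399 - 20/2461 = (57*(1/57))*(1/4399) - 20*1/2461 = 1*(1/4399) - 20/2461 = 1/4399 - 20/2461 = -85519/10825939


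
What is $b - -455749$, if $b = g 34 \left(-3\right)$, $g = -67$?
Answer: $462583$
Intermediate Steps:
$b = 6834$ ($b = - 67 \cdot 34 \left(-3\right) = \left(-67\right) \left(-102\right) = 6834$)
$b - -455749 = 6834 - -455749 = 6834 + 455749 = 462583$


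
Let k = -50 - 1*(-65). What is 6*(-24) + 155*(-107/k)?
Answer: -3749/3 ≈ -1249.7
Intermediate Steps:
k = 15 (k = -50 + 65 = 15)
6*(-24) + 155*(-107/k) = 6*(-24) + 155*(-107/15) = -144 + 155*(-107*1/15) = -144 + 155*(-107/15) = -144 - 3317/3 = -3749/3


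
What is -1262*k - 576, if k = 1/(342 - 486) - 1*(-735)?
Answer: -66825881/72 ≈ -9.2814e+5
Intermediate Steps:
k = 105839/144 (k = 1/(-144) + 735 = -1/144 + 735 = 105839/144 ≈ 734.99)
-1262*k - 576 = -1262*105839/144 - 576 = -66784409/72 - 576 = -66825881/72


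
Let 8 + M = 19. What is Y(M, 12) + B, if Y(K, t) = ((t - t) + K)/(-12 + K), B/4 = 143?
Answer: 561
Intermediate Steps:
B = 572 (B = 4*143 = 572)
M = 11 (M = -8 + 19 = 11)
Y(K, t) = K/(-12 + K) (Y(K, t) = (0 + K)/(-12 + K) = K/(-12 + K))
Y(M, 12) + B = 11/(-12 + 11) + 572 = 11/(-1) + 572 = 11*(-1) + 572 = -11 + 572 = 561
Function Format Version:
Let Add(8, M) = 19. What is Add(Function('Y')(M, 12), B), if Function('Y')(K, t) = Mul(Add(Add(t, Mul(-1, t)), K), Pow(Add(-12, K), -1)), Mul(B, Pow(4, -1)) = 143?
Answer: 561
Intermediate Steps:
B = 572 (B = Mul(4, 143) = 572)
M = 11 (M = Add(-8, 19) = 11)
Function('Y')(K, t) = Mul(K, Pow(Add(-12, K), -1)) (Function('Y')(K, t) = Mul(Add(0, K), Pow(Add(-12, K), -1)) = Mul(K, Pow(Add(-12, K), -1)))
Add(Function('Y')(M, 12), B) = Add(Mul(11, Pow(Add(-12, 11), -1)), 572) = Add(Mul(11, Pow(-1, -1)), 572) = Add(Mul(11, -1), 572) = Add(-11, 572) = 561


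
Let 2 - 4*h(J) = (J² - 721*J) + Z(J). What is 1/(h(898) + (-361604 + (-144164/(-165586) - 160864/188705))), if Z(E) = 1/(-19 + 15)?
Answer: -22725022640/9120458753193637 ≈ -2.4917e-6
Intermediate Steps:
Z(E) = -¼ (Z(E) = 1/(-4) = -¼)
h(J) = 9/16 - J²/4 + 721*J/4 (h(J) = ½ - ((J² - 721*J) - ¼)/4 = ½ - (-¼ + J² - 721*J)/4 = ½ + (1/16 - J²/4 + 721*J/4) = 9/16 - J²/4 + 721*J/4)
1/(h(898) + (-361604 + (-144164/(-165586) - 160864/188705))) = 1/((9/16 - ¼*898² + (721/4)*898) + (-361604 + (-144164/(-165586) - 160864/188705))) = 1/((9/16 - ¼*806404 + 323729/2) + (-361604 + (-144164*(-1/165586) - 160864*1/188705))) = 1/((9/16 - 201601 + 323729/2) + (-361604 + (72082/82793 - 14624/17155))) = 1/(-635775/16 + (-361604 + 25801878/1420313915)) = 1/(-635775/16 - 513591167117782/1420313915) = 1/(-9120458753193637/22725022640) = -22725022640/9120458753193637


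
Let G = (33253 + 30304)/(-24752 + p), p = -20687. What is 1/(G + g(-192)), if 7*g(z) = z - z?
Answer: -45439/63557 ≈ -0.71493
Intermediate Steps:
g(z) = 0 (g(z) = (z - z)/7 = (⅐)*0 = 0)
G = -63557/45439 (G = (33253 + 30304)/(-24752 - 20687) = 63557/(-45439) = 63557*(-1/45439) = -63557/45439 ≈ -1.3987)
1/(G + g(-192)) = 1/(-63557/45439 + 0) = 1/(-63557/45439) = -45439/63557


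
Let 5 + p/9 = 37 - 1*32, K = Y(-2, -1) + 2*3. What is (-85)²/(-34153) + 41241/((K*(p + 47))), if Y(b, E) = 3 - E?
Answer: 82653419/944230 ≈ 87.535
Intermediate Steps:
K = 10 (K = (3 - 1*(-1)) + 2*3 = (3 + 1) + 6 = 4 + 6 = 10)
p = 0 (p = -45 + 9*(37 - 1*32) = -45 + 9*(37 - 32) = -45 + 9*5 = -45 + 45 = 0)
(-85)²/(-34153) + 41241/((K*(p + 47))) = (-85)²/(-34153) + 41241/((10*(0 + 47))) = 7225*(-1/34153) + 41241/((10*47)) = -425/2009 + 41241/470 = 82653419/944230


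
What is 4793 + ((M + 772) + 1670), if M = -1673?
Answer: 5562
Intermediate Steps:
4793 + ((M + 772) + 1670) = 4793 + ((-1673 + 772) + 1670) = 4793 + (-901 + 1670) = 4793 + 769 = 5562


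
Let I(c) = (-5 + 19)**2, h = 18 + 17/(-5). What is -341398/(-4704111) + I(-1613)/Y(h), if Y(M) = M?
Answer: 4634950834/343400103 ≈ 13.497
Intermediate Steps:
h = 73/5 (h = 18 + 17*(-1/5) = 18 - 17/5 = 73/5 ≈ 14.600)
I(c) = 196 (I(c) = 14**2 = 196)
-341398/(-4704111) + I(-1613)/Y(h) = -341398/(-4704111) + 196/(73/5) = -341398*(-1/4704111) + 196*(5/73) = 341398/4704111 + 980/73 = 4634950834/343400103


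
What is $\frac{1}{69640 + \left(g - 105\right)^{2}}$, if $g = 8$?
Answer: $\frac{1}{79049} \approx 1.265 \cdot 10^{-5}$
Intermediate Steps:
$\frac{1}{69640 + \left(g - 105\right)^{2}} = \frac{1}{69640 + \left(8 - 105\right)^{2}} = \frac{1}{69640 + \left(-97\right)^{2}} = \frac{1}{69640 + 9409} = \frac{1}{79049}$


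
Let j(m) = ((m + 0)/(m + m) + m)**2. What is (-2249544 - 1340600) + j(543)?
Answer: -13179007/4 ≈ -3.2948e+6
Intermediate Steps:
j(m) = (1/2 + m)**2 (j(m) = (m/((2*m)) + m)**2 = (m*(1/(2*m)) + m)**2 = (1/2 + m)**2)
(-2249544 - 1340600) + j(543) = (-2249544 - 1340600) + (1 + 2*543)**2/4 = -3590144 + (1 + 1086)**2/4 = -3590144 + (1/4)*1087**2 = -3590144 + (1/4)*1181569 = -3590144 + 1181569/4 = -13179007/4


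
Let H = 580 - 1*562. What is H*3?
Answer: 54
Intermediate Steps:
H = 18 (H = 580 - 562 = 18)
H*3 = 18*3 = 54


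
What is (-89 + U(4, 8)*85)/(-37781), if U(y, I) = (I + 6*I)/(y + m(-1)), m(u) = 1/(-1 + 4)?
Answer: -13123/491153 ≈ -0.026719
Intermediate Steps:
m(u) = ⅓ (m(u) = 1/3 = ⅓)
U(y, I) = 7*I/(⅓ + y) (U(y, I) = (I + 6*I)/(y + ⅓) = (7*I)/(⅓ + y) = 7*I/(⅓ + y))
(-89 + U(4, 8)*85)/(-37781) = (-89 + (21*8/(1 + 3*4))*85)/(-37781) = (-89 + (21*8/(1 + 12))*85)*(-1/37781) = (-89 + (21*8/13)*85)*(-1/37781) = (-89 + (21*8*(1/13))*85)*(-1/37781) = (-89 + (168/13)*85)*(-1/37781) = (-89 + 14280/13)*(-1/37781) = (13123/13)*(-1/37781) = -13123/491153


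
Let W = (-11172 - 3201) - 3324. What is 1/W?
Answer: -1/17697 ≈ -5.6507e-5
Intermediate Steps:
W = -17697 (W = -14373 - 3324 = -17697)
1/W = 1/(-17697) = -1/17697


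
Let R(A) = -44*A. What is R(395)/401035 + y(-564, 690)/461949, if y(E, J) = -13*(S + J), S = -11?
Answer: -2313721913/37051543443 ≈ -0.062446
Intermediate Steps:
y(E, J) = 143 - 13*J (y(E, J) = -13*(-11 + J) = 143 - 13*J)
R(395)/401035 + y(-564, 690)/461949 = -44*395/401035 + (143 - 13*690)/461949 = -17380*1/401035 + (143 - 8970)*(1/461949) = -3476/80207 - 8827*1/461949 = -3476/80207 - 8827/461949 = -2313721913/37051543443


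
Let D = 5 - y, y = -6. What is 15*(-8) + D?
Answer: -109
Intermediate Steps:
D = 11 (D = 5 - 1*(-6) = 5 + 6 = 11)
15*(-8) + D = 15*(-8) + 11 = -120 + 11 = -109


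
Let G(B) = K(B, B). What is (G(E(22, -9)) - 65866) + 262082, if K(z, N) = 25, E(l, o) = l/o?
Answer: 196241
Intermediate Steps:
G(B) = 25
(G(E(22, -9)) - 65866) + 262082 = (25 - 65866) + 262082 = -65841 + 262082 = 196241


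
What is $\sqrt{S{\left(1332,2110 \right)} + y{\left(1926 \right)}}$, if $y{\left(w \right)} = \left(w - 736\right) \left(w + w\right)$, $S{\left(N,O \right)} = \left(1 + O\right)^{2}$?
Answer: $\sqrt{9040201} \approx 3006.7$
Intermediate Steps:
$y{\left(w \right)} = 2 w \left(-736 + w\right)$ ($y{\left(w \right)} = \left(-736 + w\right) 2 w = 2 w \left(-736 + w\right)$)
$\sqrt{S{\left(1332,2110 \right)} + y{\left(1926 \right)}} = \sqrt{\left(1 + 2110\right)^{2} + 2 \cdot 1926 \left(-736 + 1926\right)} = \sqrt{2111^{2} + 2 \cdot 1926 \cdot 1190} = \sqrt{4456321 + 4583880} = \sqrt{9040201}$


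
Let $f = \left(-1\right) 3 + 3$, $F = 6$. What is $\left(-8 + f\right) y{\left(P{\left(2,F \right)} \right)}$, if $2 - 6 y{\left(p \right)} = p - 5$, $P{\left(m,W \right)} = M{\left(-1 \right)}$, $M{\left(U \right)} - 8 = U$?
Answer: $0$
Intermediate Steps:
$M{\left(U \right)} = 8 + U$
$P{\left(m,W \right)} = 7$ ($P{\left(m,W \right)} = 8 - 1 = 7$)
$f = 0$ ($f = -3 + 3 = 0$)
$y{\left(p \right)} = \frac{7}{6} - \frac{p}{6}$ ($y{\left(p \right)} = \frac{1}{3} - \frac{p - 5}{6} = \frac{1}{3} - \frac{-5 + p}{6} = \frac{1}{3} - \left(- \frac{5}{6} + \frac{p}{6}\right) = \frac{7}{6} - \frac{p}{6}$)
$\left(-8 + f\right) y{\left(P{\left(2,F \right)} \right)} = \left(-8 + 0\right) \left(\frac{7}{6} - \frac{7}{6}\right) = - 8 \left(\frac{7}{6} - \frac{7}{6}\right) = \left(-8\right) 0 = 0$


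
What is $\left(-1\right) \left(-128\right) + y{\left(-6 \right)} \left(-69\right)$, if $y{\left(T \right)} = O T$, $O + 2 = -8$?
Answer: $-4012$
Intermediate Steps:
$O = -10$ ($O = -2 - 8 = -10$)
$y{\left(T \right)} = - 10 T$
$\left(-1\right) \left(-128\right) + y{\left(-6 \right)} \left(-69\right) = \left(-1\right) \left(-128\right) + \left(-10\right) \left(-6\right) \left(-69\right) = 128 + 60 \left(-69\right) = 128 - 4140 = -4012$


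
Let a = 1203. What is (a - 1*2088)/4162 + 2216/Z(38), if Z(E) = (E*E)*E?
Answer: -4917341/28547158 ≈ -0.17225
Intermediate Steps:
Z(E) = E³ (Z(E) = E²*E = E³)
(a - 1*2088)/4162 + 2216/Z(38) = (1203 - 1*2088)/4162 + 2216/(38³) = (1203 - 2088)*(1/4162) + 2216/54872 = -885*1/4162 + 2216*(1/54872) = -885/4162 + 277/6859 = -4917341/28547158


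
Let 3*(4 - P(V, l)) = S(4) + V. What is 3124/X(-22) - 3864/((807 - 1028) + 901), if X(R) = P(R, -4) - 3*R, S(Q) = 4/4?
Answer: 20759/595 ≈ 34.889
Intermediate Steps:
S(Q) = 1 (S(Q) = 4*(1/4) = 1)
P(V, l) = 11/3 - V/3 (P(V, l) = 4 - (1 + V)/3 = 4 + (-1/3 - V/3) = 11/3 - V/3)
X(R) = 11/3 - 10*R/3 (X(R) = (11/3 - R/3) - 3*R = 11/3 - 10*R/3)
3124/X(-22) - 3864/((807 - 1028) + 901) = 3124/(11/3 - 10/3*(-22)) - 3864/((807 - 1028) + 901) = 3124/(11/3 + 220/3) - 3864/(-221 + 901) = 3124/77 - 3864/680 = 3124*(1/77) - 3864*1/680 = 284/7 - 483/85 = 20759/595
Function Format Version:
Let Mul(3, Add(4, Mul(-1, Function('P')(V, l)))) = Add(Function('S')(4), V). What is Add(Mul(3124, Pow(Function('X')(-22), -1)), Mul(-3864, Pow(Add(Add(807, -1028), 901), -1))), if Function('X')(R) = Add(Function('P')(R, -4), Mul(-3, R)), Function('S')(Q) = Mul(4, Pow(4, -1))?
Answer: Rational(20759, 595) ≈ 34.889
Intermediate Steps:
Function('S')(Q) = 1 (Function('S')(Q) = Mul(4, Rational(1, 4)) = 1)
Function('P')(V, l) = Add(Rational(11, 3), Mul(Rational(-1, 3), V)) (Function('P')(V, l) = Add(4, Mul(Rational(-1, 3), Add(1, V))) = Add(4, Add(Rational(-1, 3), Mul(Rational(-1, 3), V))) = Add(Rational(11, 3), Mul(Rational(-1, 3), V)))
Function('X')(R) = Add(Rational(11, 3), Mul(Rational(-10, 3), R)) (Function('X')(R) = Add(Add(Rational(11, 3), Mul(Rational(-1, 3), R)), Mul(-3, R)) = Add(Rational(11, 3), Mul(Rational(-10, 3), R)))
Add(Mul(3124, Pow(Function('X')(-22), -1)), Mul(-3864, Pow(Add(Add(807, -1028), 901), -1))) = Add(Mul(3124, Pow(Add(Rational(11, 3), Mul(Rational(-10, 3), -22)), -1)), Mul(-3864, Pow(Add(Add(807, -1028), 901), -1))) = Add(Mul(3124, Pow(Add(Rational(11, 3), Rational(220, 3)), -1)), Mul(-3864, Pow(Add(-221, 901), -1))) = Add(Mul(3124, Pow(77, -1)), Mul(-3864, Pow(680, -1))) = Add(Mul(3124, Rational(1, 77)), Mul(-3864, Rational(1, 680))) = Add(Rational(284, 7), Rational(-483, 85)) = Rational(20759, 595)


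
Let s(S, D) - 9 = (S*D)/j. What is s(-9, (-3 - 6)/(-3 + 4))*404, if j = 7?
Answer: 58176/7 ≈ 8310.9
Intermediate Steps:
s(S, D) = 9 + D*S/7 (s(S, D) = 9 + (S*D)/7 = 9 + (D*S)*(⅐) = 9 + D*S/7)
s(-9, (-3 - 6)/(-3 + 4))*404 = (9 + (⅐)*((-3 - 6)/(-3 + 4))*(-9))*404 = (9 + (⅐)*(-9/1)*(-9))*404 = (9 + (⅐)*(-9*1)*(-9))*404 = (9 + (⅐)*(-9)*(-9))*404 = (9 + 81/7)*404 = (144/7)*404 = 58176/7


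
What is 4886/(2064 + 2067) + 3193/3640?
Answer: 30975323/15036840 ≈ 2.0600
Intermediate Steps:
4886/(2064 + 2067) + 3193/3640 = 4886/4131 + 3193*(1/3640) = 4886*(1/4131) + 3193/3640 = 4886/4131 + 3193/3640 = 30975323/15036840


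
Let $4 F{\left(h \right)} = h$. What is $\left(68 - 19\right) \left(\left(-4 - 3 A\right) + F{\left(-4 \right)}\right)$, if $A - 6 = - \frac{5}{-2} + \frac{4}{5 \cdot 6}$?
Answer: $- \frac{15141}{10} \approx -1514.1$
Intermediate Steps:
$F{\left(h \right)} = \frac{h}{4}$
$A = \frac{259}{30}$ ($A = 6 + \left(- \frac{5}{-2} + \frac{4}{5 \cdot 6}\right) = 6 + \left(\left(-5\right) \left(- \frac{1}{2}\right) + \frac{4}{30}\right) = 6 + \left(\frac{5}{2} + 4 \cdot \frac{1}{30}\right) = 6 + \left(\frac{5}{2} + \frac{2}{15}\right) = 6 + \frac{79}{30} = \frac{259}{30} \approx 8.6333$)
$\left(68 - 19\right) \left(\left(-4 - 3 A\right) + F{\left(-4 \right)}\right) = \left(68 - 19\right) \left(\left(-4 - \frac{259}{10}\right) + \frac{1}{4} \left(-4\right)\right) = 49 \left(\left(-4 - \frac{259}{10}\right) - 1\right) = 49 \left(- \frac{299}{10} - 1\right) = 49 \left(- \frac{309}{10}\right) = - \frac{15141}{10}$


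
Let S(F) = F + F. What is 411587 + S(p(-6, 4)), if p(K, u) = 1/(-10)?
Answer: 2057934/5 ≈ 4.1159e+5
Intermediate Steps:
p(K, u) = -⅒
S(F) = 2*F
411587 + S(p(-6, 4)) = 411587 + 2*(-⅒) = 411587 - ⅕ = 2057934/5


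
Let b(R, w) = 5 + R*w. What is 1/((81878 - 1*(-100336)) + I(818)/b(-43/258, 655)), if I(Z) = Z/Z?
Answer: 625/113883744 ≈ 5.4881e-6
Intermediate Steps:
I(Z) = 1
1/((81878 - 1*(-100336)) + I(818)/b(-43/258, 655)) = 1/((81878 - 1*(-100336)) + 1/(5 - 43/258*655)) = 1/((81878 + 100336) + 1/(5 - 43*1/258*655)) = 1/(182214 + 1/(5 - ⅙*655)) = 1/(182214 + 1/(5 - 655/6)) = 1/(182214 + 1/(-625/6)) = 1/(182214 + 1*(-6/625)) = 1/(182214 - 6/625) = 1/(113883744/625) = 625/113883744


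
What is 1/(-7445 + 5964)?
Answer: -1/1481 ≈ -0.00067522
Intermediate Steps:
1/(-7445 + 5964) = 1/(-1481) = -1/1481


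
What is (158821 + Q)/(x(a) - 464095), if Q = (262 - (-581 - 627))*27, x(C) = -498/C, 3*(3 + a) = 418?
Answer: -81190999/189816349 ≈ -0.42773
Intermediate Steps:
a = 409/3 (a = -3 + (⅓)*418 = -3 + 418/3 = 409/3 ≈ 136.33)
Q = 39690 (Q = (262 - 1*(-1208))*27 = (262 + 1208)*27 = 1470*27 = 39690)
(158821 + Q)/(x(a) - 464095) = (158821 + 39690)/(-498/409/3 - 464095) = 198511/(-498*3/409 - 464095) = 198511/(-1494/409 - 464095) = 198511/(-189816349/409) = 198511*(-409/189816349) = -81190999/189816349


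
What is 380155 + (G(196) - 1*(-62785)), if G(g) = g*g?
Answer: 481356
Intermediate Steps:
G(g) = g**2
380155 + (G(196) - 1*(-62785)) = 380155 + (196**2 - 1*(-62785)) = 380155 + (38416 + 62785) = 380155 + 101201 = 481356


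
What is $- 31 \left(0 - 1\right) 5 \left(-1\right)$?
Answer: $-155$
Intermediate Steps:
$- 31 \left(0 - 1\right) 5 \left(-1\right) = - 31 \left(\left(-1\right) 5\right) \left(-1\right) = \left(-31\right) \left(-5\right) \left(-1\right) = 155 \left(-1\right) = -155$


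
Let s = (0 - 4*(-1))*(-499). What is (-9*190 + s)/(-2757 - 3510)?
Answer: 3706/6267 ≈ 0.59135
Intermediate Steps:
s = -1996 (s = (0 + 4)*(-499) = 4*(-499) = -1996)
(-9*190 + s)/(-2757 - 3510) = (-9*190 - 1996)/(-2757 - 3510) = (-1710 - 1996)/(-6267) = -3706*(-1/6267) = 3706/6267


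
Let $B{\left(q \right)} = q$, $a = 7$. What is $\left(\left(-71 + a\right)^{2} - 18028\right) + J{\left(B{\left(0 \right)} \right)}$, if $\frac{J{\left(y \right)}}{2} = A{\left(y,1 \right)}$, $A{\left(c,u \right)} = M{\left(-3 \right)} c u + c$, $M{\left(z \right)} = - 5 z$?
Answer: $-13932$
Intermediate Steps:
$A{\left(c,u \right)} = c + 15 c u$ ($A{\left(c,u \right)} = \left(-5\right) \left(-3\right) c u + c = 15 c u + c = c + 15 c u$)
$J{\left(y \right)} = 32 y$ ($J{\left(y \right)} = 2 y \left(1 + 15 \cdot 1\right) = 2 y \left(1 + 15\right) = 2 y 16 = 2 \cdot 16 y = 32 y$)
$\left(\left(-71 + a\right)^{2} - 18028\right) + J{\left(B{\left(0 \right)} \right)} = \left(\left(-71 + 7\right)^{2} - 18028\right) + 32 \cdot 0 = \left(\left(-64\right)^{2} - 18028\right) + 0 = \left(4096 - 18028\right) + 0 = -13932 + 0 = -13932$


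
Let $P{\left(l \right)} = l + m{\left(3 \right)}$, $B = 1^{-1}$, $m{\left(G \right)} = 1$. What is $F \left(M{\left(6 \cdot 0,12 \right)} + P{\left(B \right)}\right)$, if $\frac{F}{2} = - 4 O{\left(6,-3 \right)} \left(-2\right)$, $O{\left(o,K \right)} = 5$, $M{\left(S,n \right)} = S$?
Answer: $160$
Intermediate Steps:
$B = 1$
$P{\left(l \right)} = 1 + l$ ($P{\left(l \right)} = l + 1 = 1 + l$)
$F = 80$ ($F = 2 \left(-4\right) 5 \left(-2\right) = 2 \left(\left(-20\right) \left(-2\right)\right) = 2 \cdot 40 = 80$)
$F \left(M{\left(6 \cdot 0,12 \right)} + P{\left(B \right)}\right) = 80 \left(6 \cdot 0 + \left(1 + 1\right)\right) = 80 \left(0 + 2\right) = 80 \cdot 2 = 160$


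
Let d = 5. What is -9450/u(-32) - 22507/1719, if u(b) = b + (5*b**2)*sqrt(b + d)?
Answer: -35557378891/2715827472 + 20250*I*sqrt(3)/98743 ≈ -13.093 + 0.35521*I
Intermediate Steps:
u(b) = b + 5*b**2*sqrt(5 + b) (u(b) = b + (5*b**2)*sqrt(b + 5) = b + (5*b**2)*sqrt(5 + b) = b + 5*b**2*sqrt(5 + b))
-9450/u(-32) - 22507/1719 = -9450*(-1/(32*(1 + 5*(-32)*sqrt(5 - 32)))) - 22507/1719 = -9450*(-1/(32*(1 + 5*(-32)*sqrt(-27)))) - 22507*1/1719 = -9450*(-1/(32*(1 + 5*(-32)*(3*I*sqrt(3))))) - 22507/1719 = -9450*(-1/(32*(1 - 480*I*sqrt(3)))) - 22507/1719 = -9450/(-32 + 15360*I*sqrt(3)) - 22507/1719 = -22507/1719 - 9450/(-32 + 15360*I*sqrt(3))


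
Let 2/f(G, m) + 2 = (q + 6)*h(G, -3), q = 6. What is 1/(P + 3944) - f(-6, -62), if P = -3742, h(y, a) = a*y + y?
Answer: -131/14342 ≈ -0.0091340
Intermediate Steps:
h(y, a) = y + a*y
f(G, m) = 2/(-2 - 24*G) (f(G, m) = 2/(-2 + (6 + 6)*(G*(1 - 3))) = 2/(-2 + 12*(G*(-2))) = 2/(-2 + 12*(-2*G)) = 2/(-2 - 24*G))
1/(P + 3944) - f(-6, -62) = 1/(-3742 + 3944) - 1/(-1 - 12*(-6)) = 1/202 - 1/(-1 + 72) = 1/202 - 1/71 = -131/14342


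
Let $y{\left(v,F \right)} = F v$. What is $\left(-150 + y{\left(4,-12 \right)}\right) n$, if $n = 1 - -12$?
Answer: $-2574$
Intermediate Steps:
$n = 13$ ($n = 1 + 12 = 13$)
$\left(-150 + y{\left(4,-12 \right)}\right) n = \left(-150 - 48\right) 13 = \left(-198\right) 13 = -2574$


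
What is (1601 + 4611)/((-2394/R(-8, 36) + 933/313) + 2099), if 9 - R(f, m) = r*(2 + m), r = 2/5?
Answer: 30137518/12071065 ≈ 2.4967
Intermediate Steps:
r = ⅖ (r = 2*(⅕) = ⅖ ≈ 0.40000)
R(f, m) = 41/5 - 2*m/5 (R(f, m) = 9 - 2*(2 + m)/5 = 9 - (⅘ + 2*m/5) = 9 + (-⅘ - 2*m/5) = 41/5 - 2*m/5)
(1601 + 4611)/((-2394/R(-8, 36) + 933/313) + 2099) = (1601 + 4611)/((-2394/(41/5 - ⅖*36) + 933/313) + 2099) = 6212/((-2394/(41/5 - 72/5) + 933*(1/313)) + 2099) = 6212/((-2394/(-31/5) + 933/313) + 2099) = 6212/((-2394*(-5/31) + 933/313) + 2099) = 6212/((11970/31 + 933/313) + 2099) = 6212/(3775533/9703 + 2099) = 6212/(24142130/9703) = 6212*(9703/24142130) = 30137518/12071065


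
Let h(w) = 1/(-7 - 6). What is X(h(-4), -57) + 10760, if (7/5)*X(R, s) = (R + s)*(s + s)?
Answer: 200300/13 ≈ 15408.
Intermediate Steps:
h(w) = -1/13 (h(w) = 1/(-13) = -1/13)
X(R, s) = 10*s*(R + s)/7 (X(R, s) = 5*((R + s)*(s + s))/7 = 5*((R + s)*(2*s))/7 = 5*(2*s*(R + s))/7 = 10*s*(R + s)/7)
X(h(-4), -57) + 10760 = (10/7)*(-57)*(-1/13 - 57) + 10760 = (10/7)*(-57)*(-742/13) + 10760 = 60420/13 + 10760 = 200300/13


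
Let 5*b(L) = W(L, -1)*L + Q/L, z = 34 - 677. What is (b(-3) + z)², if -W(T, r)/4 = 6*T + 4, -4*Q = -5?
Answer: 1648441201/3600 ≈ 4.5790e+5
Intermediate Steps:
Q = 5/4 (Q = -¼*(-5) = 5/4 ≈ 1.2500)
z = -643
W(T, r) = -16 - 24*T (W(T, r) = -4*(6*T + 4) = -4*(4 + 6*T) = -16 - 24*T)
b(L) = 1/(4*L) + L*(-16 - 24*L)/5 (b(L) = ((-16 - 24*L)*L + 5/(4*L))/5 = (L*(-16 - 24*L) + 5/(4*L))/5 = (5/(4*L) + L*(-16 - 24*L))/5 = 1/(4*L) + L*(-16 - 24*L)/5)
(b(-3) + z)² = ((1/20)*(5 - 96*(-3)³ - 64*(-3)²)/(-3) - 643)² = ((1/20)*(-⅓)*(5 - 96*(-27) - 64*9) - 643)² = ((1/20)*(-⅓)*(5 + 2592 - 576) - 643)² = ((1/20)*(-⅓)*2021 - 643)² = (-2021/60 - 643)² = (-40601/60)² = 1648441201/3600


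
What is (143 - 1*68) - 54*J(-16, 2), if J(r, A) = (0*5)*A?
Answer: 75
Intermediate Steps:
J(r, A) = 0 (J(r, A) = 0*A = 0)
(143 - 1*68) - 54*J(-16, 2) = (143 - 1*68) - 54*0 = (143 - 68) + 0 = 75 + 0 = 75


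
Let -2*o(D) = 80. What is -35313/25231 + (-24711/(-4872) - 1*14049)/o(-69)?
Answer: 573158037829/1639005760 ≈ 349.70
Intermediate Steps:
o(D) = -40 (o(D) = -1/2*80 = -40)
-35313/25231 + (-24711/(-4872) - 1*14049)/o(-69) = -35313/25231 + (-24711/(-4872) - 1*14049)/(-40) = -35313*1/25231 + (-24711*(-1/4872) - 14049)*(-1/40) = -35313/25231 + (8237/1624 - 14049)*(-1/40) = -35313/25231 - 22807339/1624*(-1/40) = -35313/25231 + 22807339/64960 = 573158037829/1639005760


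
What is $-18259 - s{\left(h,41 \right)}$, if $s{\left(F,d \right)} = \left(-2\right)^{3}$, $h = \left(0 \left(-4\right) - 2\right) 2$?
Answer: $-18251$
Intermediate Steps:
$h = -4$ ($h = \left(0 - 2\right) 2 = \left(-2\right) 2 = -4$)
$s{\left(F,d \right)} = -8$
$-18259 - s{\left(h,41 \right)} = -18259 - -8 = -18259 + 8 = -18251$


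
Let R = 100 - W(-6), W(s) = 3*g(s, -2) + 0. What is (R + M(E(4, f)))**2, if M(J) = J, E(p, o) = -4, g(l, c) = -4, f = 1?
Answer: 11664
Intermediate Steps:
W(s) = -12 (W(s) = 3*(-4) + 0 = -12 + 0 = -12)
R = 112 (R = 100 - 1*(-12) = 100 + 12 = 112)
(R + M(E(4, f)))**2 = (112 - 4)**2 = 108**2 = 11664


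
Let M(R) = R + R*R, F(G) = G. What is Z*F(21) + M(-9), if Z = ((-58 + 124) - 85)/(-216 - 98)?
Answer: 23007/314 ≈ 73.271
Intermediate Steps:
M(R) = R + R²
Z = 19/314 (Z = (66 - 85)/(-314) = -19*(-1/314) = 19/314 ≈ 0.060510)
Z*F(21) + M(-9) = (19/314)*21 - 9*(1 - 9) = 399/314 - 9*(-8) = 399/314 + 72 = 23007/314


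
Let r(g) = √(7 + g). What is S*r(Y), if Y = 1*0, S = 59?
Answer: 59*√7 ≈ 156.10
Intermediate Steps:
Y = 0
S*r(Y) = 59*√(7 + 0) = 59*√7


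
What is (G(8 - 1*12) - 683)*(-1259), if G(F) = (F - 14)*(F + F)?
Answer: 678601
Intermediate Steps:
G(F) = 2*F*(-14 + F) (G(F) = (-14 + F)*(2*F) = 2*F*(-14 + F))
(G(8 - 1*12) - 683)*(-1259) = (2*(8 - 1*12)*(-14 + (8 - 1*12)) - 683)*(-1259) = (2*(8 - 12)*(-14 + (8 - 12)) - 683)*(-1259) = (2*(-4)*(-14 - 4) - 683)*(-1259) = (2*(-4)*(-18) - 683)*(-1259) = (144 - 683)*(-1259) = -539*(-1259) = 678601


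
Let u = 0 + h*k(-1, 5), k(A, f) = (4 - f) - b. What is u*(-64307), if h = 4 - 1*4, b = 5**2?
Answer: 0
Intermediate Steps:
b = 25
k(A, f) = -21 - f (k(A, f) = (4 - f) - 1*25 = (4 - f) - 25 = -21 - f)
h = 0 (h = 4 - 4 = 0)
u = 0 (u = 0 + 0*(-21 - 1*5) = 0 + 0*(-21 - 5) = 0 + 0*(-26) = 0 + 0 = 0)
u*(-64307) = 0*(-64307) = 0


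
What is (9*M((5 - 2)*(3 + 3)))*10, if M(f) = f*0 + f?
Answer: 1620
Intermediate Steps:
M(f) = f (M(f) = 0 + f = f)
(9*M((5 - 2)*(3 + 3)))*10 = (9*((5 - 2)*(3 + 3)))*10 = (9*(3*6))*10 = (9*18)*10 = 162*10 = 1620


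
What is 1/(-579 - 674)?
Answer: -1/1253 ≈ -0.00079808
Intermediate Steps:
1/(-579 - 674) = 1/(-1253) = -1/1253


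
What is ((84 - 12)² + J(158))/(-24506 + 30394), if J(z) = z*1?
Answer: 2671/2944 ≈ 0.90727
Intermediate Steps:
J(z) = z
((84 - 12)² + J(158))/(-24506 + 30394) = ((84 - 12)² + 158)/(-24506 + 30394) = (72² + 158)/5888 = (5184 + 158)*(1/5888) = 5342*(1/5888) = 2671/2944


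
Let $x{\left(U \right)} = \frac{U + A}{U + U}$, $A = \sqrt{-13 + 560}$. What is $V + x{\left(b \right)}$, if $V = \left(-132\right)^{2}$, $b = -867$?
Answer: $\frac{34849}{2} - \frac{\sqrt{547}}{1734} \approx 17425.0$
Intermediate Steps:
$A = \sqrt{547} \approx 23.388$
$V = 17424$
$x{\left(U \right)} = \frac{U + \sqrt{547}}{2 U}$ ($x{\left(U \right)} = \frac{U + \sqrt{547}}{U + U} = \frac{U + \sqrt{547}}{2 U}$)
$V + x{\left(b \right)} = 17424 + \frac{-867 + \sqrt{547}}{2 \left(-867\right)} = 17424 + \frac{1}{2} \left(- \frac{1}{867}\right) \left(-867 + \sqrt{547}\right) = 17424 + \left(\frac{1}{2} - \frac{\sqrt{547}}{1734}\right) = \frac{34849}{2} - \frac{\sqrt{547}}{1734}$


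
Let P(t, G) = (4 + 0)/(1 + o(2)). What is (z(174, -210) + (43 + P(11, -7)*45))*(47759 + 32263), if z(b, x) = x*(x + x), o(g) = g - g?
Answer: 7075785306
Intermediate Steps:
o(g) = 0
P(t, G) = 4 (P(t, G) = (4 + 0)/(1 + 0) = 4/1 = 4*1 = 4)
z(b, x) = 2*x**2 (z(b, x) = x*(2*x) = 2*x**2)
(z(174, -210) + (43 + P(11, -7)*45))*(47759 + 32263) = (2*(-210)**2 + (43 + 4*45))*(47759 + 32263) = (2*44100 + (43 + 180))*80022 = (88200 + 223)*80022 = 88423*80022 = 7075785306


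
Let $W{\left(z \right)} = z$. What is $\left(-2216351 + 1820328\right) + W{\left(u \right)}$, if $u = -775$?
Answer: $-396798$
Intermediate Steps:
$\left(-2216351 + 1820328\right) + W{\left(u \right)} = \left(-2216351 + 1820328\right) - 775 = -396023 - 775 = -396798$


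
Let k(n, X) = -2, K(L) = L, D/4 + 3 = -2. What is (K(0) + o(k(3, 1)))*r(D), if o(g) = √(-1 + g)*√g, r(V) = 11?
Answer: -11*√6 ≈ -26.944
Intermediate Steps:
D = -20 (D = -12 + 4*(-2) = -12 - 8 = -20)
o(g) = √g*√(-1 + g)
(K(0) + o(k(3, 1)))*r(D) = (0 + √(-2)*√(-1 - 2))*11 = (0 + (I*√2)*√(-3))*11 = (0 + (I*√2)*(I*√3))*11 = (0 - √6)*11 = -√6*11 = -11*√6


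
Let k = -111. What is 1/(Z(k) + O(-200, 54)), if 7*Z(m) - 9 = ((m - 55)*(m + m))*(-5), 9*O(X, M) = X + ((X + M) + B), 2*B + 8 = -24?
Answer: -63/1660793 ≈ -3.7934e-5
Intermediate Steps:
B = -16 (B = -4 + (½)*(-24) = -4 - 12 = -16)
O(X, M) = -16/9 + M/9 + 2*X/9 (O(X, M) = (X + ((X + M) - 16))/9 = (X + ((M + X) - 16))/9 = (X + (-16 + M + X))/9 = (-16 + M + 2*X)/9 = -16/9 + M/9 + 2*X/9)
Z(m) = 9/7 - 10*m*(-55 + m)/7 (Z(m) = 9/7 + (((m - 55)*(m + m))*(-5))/7 = 9/7 + (((-55 + m)*(2*m))*(-5))/7 = 9/7 + ((2*m*(-55 + m))*(-5))/7 = 9/7 + (-10*m*(-55 + m))/7 = 9/7 - 10*m*(-55 + m)/7)
1/(Z(k) + O(-200, 54)) = 1/((9/7 - 10/7*(-111)² + (550/7)*(-111)) + (-16/9 + (⅑)*54 + (2/9)*(-200))) = 1/((9/7 - 10/7*12321 - 61050/7) + (-16/9 + 6 - 400/9)) = 1/((9/7 - 123210/7 - 61050/7) - 362/9) = 1/(-184251/7 - 362/9) = 1/(-1660793/63) = -63/1660793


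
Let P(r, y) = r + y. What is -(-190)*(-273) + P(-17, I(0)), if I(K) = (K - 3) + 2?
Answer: -51888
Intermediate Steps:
I(K) = -1 + K (I(K) = (-3 + K) + 2 = -1 + K)
-(-190)*(-273) + P(-17, I(0)) = -(-190)*(-273) + (-17 + (-1 + 0)) = -190*273 + (-17 - 1) = -51870 - 18 = -51888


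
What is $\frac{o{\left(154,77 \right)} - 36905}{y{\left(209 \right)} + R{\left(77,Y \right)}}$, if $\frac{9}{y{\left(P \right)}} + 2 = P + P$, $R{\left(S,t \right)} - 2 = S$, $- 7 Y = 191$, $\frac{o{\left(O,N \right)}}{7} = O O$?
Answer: $\frac{53708512}{32873} \approx 1633.8$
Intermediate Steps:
$o{\left(O,N \right)} = 7 O^{2}$ ($o{\left(O,N \right)} = 7 O O = 7 O^{2}$)
$Y = - \frac{191}{7}$ ($Y = \left(- \frac{1}{7}\right) 191 = - \frac{191}{7} \approx -27.286$)
$R{\left(S,t \right)} = 2 + S$
$y{\left(P \right)} = \frac{9}{-2 + 2 P}$ ($y{\left(P \right)} = \frac{9}{-2 + \left(P + P\right)} = \frac{9}{-2 + 2 P}$)
$\frac{o{\left(154,77 \right)} - 36905}{y{\left(209 \right)} + R{\left(77,Y \right)}} = \frac{7 \cdot 154^{2} - 36905}{\frac{9}{2 \left(-1 + 209\right)} + \left(2 + 77\right)} = \frac{7 \cdot 23716 - 36905}{\frac{9}{2 \cdot 208} + 79} = \frac{166012 - 36905}{\frac{9}{2} \cdot \frac{1}{208} + 79} = \frac{129107}{\frac{9}{416} + 79} = \frac{129107}{\frac{32873}{416}} = 129107 \cdot \frac{416}{32873} = \frac{53708512}{32873}$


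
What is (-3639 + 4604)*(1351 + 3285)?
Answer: 4473740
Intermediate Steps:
(-3639 + 4604)*(1351 + 3285) = 965*4636 = 4473740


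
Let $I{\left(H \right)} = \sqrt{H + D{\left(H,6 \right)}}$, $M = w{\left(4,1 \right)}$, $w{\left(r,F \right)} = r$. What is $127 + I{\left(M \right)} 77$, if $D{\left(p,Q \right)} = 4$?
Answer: $127 + 154 \sqrt{2} \approx 344.79$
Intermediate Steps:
$M = 4$
$I{\left(H \right)} = \sqrt{4 + H}$ ($I{\left(H \right)} = \sqrt{H + 4} = \sqrt{4 + H}$)
$127 + I{\left(M \right)} 77 = 127 + \sqrt{4 + 4} \cdot 77 = 127 + \sqrt{8} \cdot 77 = 127 + 2 \sqrt{2} \cdot 77 = 127 + 154 \sqrt{2}$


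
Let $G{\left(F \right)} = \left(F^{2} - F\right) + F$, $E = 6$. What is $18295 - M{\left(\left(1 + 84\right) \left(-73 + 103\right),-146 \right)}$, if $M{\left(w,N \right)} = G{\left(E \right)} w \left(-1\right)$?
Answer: $110095$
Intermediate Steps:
$G{\left(F \right)} = F^{2}$
$M{\left(w,N \right)} = - 36 w$ ($M{\left(w,N \right)} = 6^{2} w \left(-1\right) = 36 w \left(-1\right) = - 36 w$)
$18295 - M{\left(\left(1 + 84\right) \left(-73 + 103\right),-146 \right)} = 18295 - - 36 \left(1 + 84\right) \left(-73 + 103\right) = 18295 - - 36 \cdot 85 \cdot 30 = 18295 - \left(-36\right) 2550 = 18295 - -91800 = 18295 + 91800 = 110095$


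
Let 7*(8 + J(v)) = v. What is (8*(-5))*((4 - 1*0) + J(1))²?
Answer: -29160/49 ≈ -595.10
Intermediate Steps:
J(v) = -8 + v/7
(8*(-5))*((4 - 1*0) + J(1))² = (8*(-5))*((4 - 1*0) + (-8 + (⅐)*1))² = -40*((4 + 0) + (-8 + ⅐))² = -40*(4 - 55/7)² = -40*(-27/7)² = -40*729/49 = -29160/49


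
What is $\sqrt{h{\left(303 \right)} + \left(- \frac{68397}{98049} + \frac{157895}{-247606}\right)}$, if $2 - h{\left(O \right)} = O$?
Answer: $\frac{i \sqrt{404072119291400891954}}{1156072414} \approx 17.388 i$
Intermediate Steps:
$h{\left(O \right)} = 2 - O$
$\sqrt{h{\left(303 \right)} + \left(- \frac{68397}{98049} + \frac{157895}{-247606}\right)} = \sqrt{\left(2 - 303\right) + \left(- \frac{68397}{98049} + \frac{157895}{-247606}\right)} = \sqrt{\left(2 - 303\right) + \left(\left(-68397\right) \frac{1}{98049} + 157895 \left(- \frac{1}{247606}\right)\right)} = \sqrt{-301 - \frac{1543664497}{1156072414}} = \sqrt{- \frac{349521461111}{1156072414}} = \frac{i \sqrt{404072119291400891954}}{1156072414}$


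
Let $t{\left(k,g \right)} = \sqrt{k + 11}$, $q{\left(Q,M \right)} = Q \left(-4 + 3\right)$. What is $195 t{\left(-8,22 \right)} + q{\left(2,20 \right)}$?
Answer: $-2 + 195 \sqrt{3} \approx 335.75$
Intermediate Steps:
$q{\left(Q,M \right)} = - Q$ ($q{\left(Q,M \right)} = Q \left(-1\right) = - Q$)
$t{\left(k,g \right)} = \sqrt{11 + k}$
$195 t{\left(-8,22 \right)} + q{\left(2,20 \right)} = 195 \sqrt{11 - 8} - 2 = 195 \sqrt{3} - 2 = -2 + 195 \sqrt{3}$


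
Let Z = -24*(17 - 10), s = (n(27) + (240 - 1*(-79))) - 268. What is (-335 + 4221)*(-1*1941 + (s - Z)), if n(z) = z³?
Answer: 69796446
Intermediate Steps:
s = 19734 (s = (27³ + (240 - 1*(-79))) - 268 = (19683 + (240 + 79)) - 268 = (19683 + 319) - 268 = 20002 - 268 = 19734)
Z = -168 (Z = -24*7 = -168)
(-335 + 4221)*(-1*1941 + (s - Z)) = (-335 + 4221)*(-1*1941 + (19734 - 1*(-168))) = 3886*(-1941 + (19734 + 168)) = 3886*(-1941 + 19902) = 3886*17961 = 69796446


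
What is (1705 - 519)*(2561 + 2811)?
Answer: 6371192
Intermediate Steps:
(1705 - 519)*(2561 + 2811) = 1186*5372 = 6371192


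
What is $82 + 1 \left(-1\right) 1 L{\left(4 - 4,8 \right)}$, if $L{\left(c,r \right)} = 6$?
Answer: $76$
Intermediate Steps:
$82 + 1 \left(-1\right) 1 L{\left(4 - 4,8 \right)} = 82 + 1 \left(-1\right) 1 \cdot 6 = 82 + \left(-1\right) 1 \cdot 6 = 82 - 6 = 76$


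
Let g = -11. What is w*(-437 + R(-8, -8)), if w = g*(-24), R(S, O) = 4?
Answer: -114312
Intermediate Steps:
w = 264 (w = -11*(-24) = 264)
w*(-437 + R(-8, -8)) = 264*(-437 + 4) = 264*(-433) = -114312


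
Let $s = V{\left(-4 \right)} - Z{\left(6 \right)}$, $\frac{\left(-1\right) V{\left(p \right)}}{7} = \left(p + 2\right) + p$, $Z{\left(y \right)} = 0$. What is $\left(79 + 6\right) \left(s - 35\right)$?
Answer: $595$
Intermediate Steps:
$V{\left(p \right)} = -14 - 14 p$ ($V{\left(p \right)} = - 7 \left(\left(p + 2\right) + p\right) = - 7 \left(\left(2 + p\right) + p\right) = - 7 \left(2 + 2 p\right) = -14 - 14 p$)
$s = 42$ ($s = \left(-14 - -56\right) - 0 = \left(-14 + 56\right) + 0 = 42 + 0 = 42$)
$\left(79 + 6\right) \left(s - 35\right) = \left(79 + 6\right) \left(42 - 35\right) = 85 \left(42 - 35\right) = 85 \cdot 7 = 595$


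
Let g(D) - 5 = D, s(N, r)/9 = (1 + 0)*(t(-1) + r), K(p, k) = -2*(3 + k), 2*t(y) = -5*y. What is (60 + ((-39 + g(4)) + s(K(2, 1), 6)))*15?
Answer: 3195/2 ≈ 1597.5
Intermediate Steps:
t(y) = -5*y/2 (t(y) = (-5*y)/2 = -5*y/2)
K(p, k) = -6 - 2*k
s(N, r) = 45/2 + 9*r (s(N, r) = 9*((1 + 0)*(-5/2*(-1) + r)) = 9*(1*(5/2 + r)) = 9*(5/2 + r) = 45/2 + 9*r)
g(D) = 5 + D
(60 + ((-39 + g(4)) + s(K(2, 1), 6)))*15 = (60 + ((-39 + (5 + 4)) + (45/2 + 9*6)))*15 = (60 + ((-39 + 9) + (45/2 + 54)))*15 = (60 + (-30 + 153/2))*15 = (60 + 93/2)*15 = (213/2)*15 = 3195/2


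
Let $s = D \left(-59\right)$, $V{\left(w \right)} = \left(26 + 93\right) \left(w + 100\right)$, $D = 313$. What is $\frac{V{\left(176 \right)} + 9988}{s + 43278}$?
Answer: $\frac{42832}{24811} \approx 1.7263$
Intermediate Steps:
$V{\left(w \right)} = 11900 + 119 w$ ($V{\left(w \right)} = 119 \left(100 + w\right) = 11900 + 119 w$)
$s = -18467$ ($s = 313 \left(-59\right) = -18467$)
$\frac{V{\left(176 \right)} + 9988}{s + 43278} = \frac{\left(11900 + 119 \cdot 176\right) + 9988}{-18467 + 43278} = \frac{\left(11900 + 20944\right) + 9988}{24811} = \left(32844 + 9988\right) \frac{1}{24811} = 42832 \cdot \frac{1}{24811} = \frac{42832}{24811}$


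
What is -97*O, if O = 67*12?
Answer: -77988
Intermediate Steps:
O = 804
-97*O = -97*804 = -77988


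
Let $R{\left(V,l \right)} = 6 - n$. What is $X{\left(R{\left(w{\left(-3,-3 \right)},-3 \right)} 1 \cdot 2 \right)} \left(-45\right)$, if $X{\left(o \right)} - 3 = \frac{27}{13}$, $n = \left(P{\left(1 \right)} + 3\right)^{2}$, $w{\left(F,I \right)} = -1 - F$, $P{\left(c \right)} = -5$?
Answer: $- \frac{2970}{13} \approx -228.46$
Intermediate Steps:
$n = 4$ ($n = \left(-5 + 3\right)^{2} = \left(-2\right)^{2} = 4$)
$R{\left(V,l \right)} = 2$ ($R{\left(V,l \right)} = 6 - 4 = 2$)
$X{\left(o \right)} = \frac{66}{13}$ ($X{\left(o \right)} = 3 + \frac{27}{13} = \frac{66}{13}$)
$X{\left(R{\left(w{\left(-3,-3 \right)},-3 \right)} 1 \cdot 2 \right)} \left(-45\right) = \frac{66}{13} \left(-45\right) = - \frac{2970}{13}$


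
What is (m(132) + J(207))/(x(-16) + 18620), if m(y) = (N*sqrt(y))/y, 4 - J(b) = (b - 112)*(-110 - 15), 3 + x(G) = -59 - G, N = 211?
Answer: 11879/18574 + 211*sqrt(33)/1225884 ≈ 0.64054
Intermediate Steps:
x(G) = -62 - G (x(G) = -3 + (-59 - G) = -62 - G)
J(b) = -13996 + 125*b (J(b) = 4 - (b - 112)*(-110 - 15) = 4 - (-112 + b)*(-125) = 4 - (14000 - 125*b) = 4 + (-14000 + 125*b) = -13996 + 125*b)
m(y) = 211/sqrt(y) (m(y) = (211*sqrt(y))/y = 211/sqrt(y))
(m(132) + J(207))/(x(-16) + 18620) = (211/sqrt(132) + (-13996 + 125*207))/((-62 - 1*(-16)) + 18620) = (211*(sqrt(33)/66) + (-13996 + 25875))/((-62 + 16) + 18620) = (211*sqrt(33)/66 + 11879)/(-46 + 18620) = (11879 + 211*sqrt(33)/66)/18574 = (11879 + 211*sqrt(33)/66)*(1/18574) = 11879/18574 + 211*sqrt(33)/1225884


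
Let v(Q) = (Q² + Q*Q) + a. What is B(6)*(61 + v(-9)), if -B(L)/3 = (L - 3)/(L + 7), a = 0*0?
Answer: -2007/13 ≈ -154.38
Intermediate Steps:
a = 0
B(L) = -3*(-3 + L)/(7 + L) (B(L) = -3*(L - 3)/(L + 7) = -3*(-3 + L)/(7 + L))
v(Q) = 2*Q² (v(Q) = (Q² + Q*Q) + 0 = (Q² + Q²) + 0 = 2*Q² + 0 = 2*Q²)
B(6)*(61 + v(-9)) = (3*(3 - 1*6)/(7 + 6))*(61 + 2*(-9)²) = (3*(3 - 6)/13)*(61 + 2*81) = (3*(1/13)*(-3))*(61 + 162) = -9/13*223 = -2007/13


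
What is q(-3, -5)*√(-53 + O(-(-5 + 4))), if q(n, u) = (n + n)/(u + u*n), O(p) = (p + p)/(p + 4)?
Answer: -3*I*√1315/25 ≈ -4.3516*I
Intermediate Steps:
O(p) = 2*p/(4 + p) (O(p) = (2*p)/(4 + p) = 2*p/(4 + p))
q(n, u) = 2*n/(u + n*u) (q(n, u) = (2*n)/(u + n*u) = 2*n/(u + n*u))
q(-3, -5)*√(-53 + O(-(-5 + 4))) = (2*(-3)/(-5*(1 - 3)))*√(-53 + 2*(-(-5 + 4))/(4 - (-5 + 4))) = (2*(-3)*(-⅕)/(-2))*√(-53 + 2*(-1*(-1))/(4 - 1*(-1))) = (2*(-3)*(-⅕)*(-½))*√(-53 + 2*1/(4 + 1)) = -3*√(-53 + 2*1/5)/5 = -3*√(-53 + 2*1*(⅕))/5 = -3*√(-53 + ⅖)/5 = -3*I*√1315/25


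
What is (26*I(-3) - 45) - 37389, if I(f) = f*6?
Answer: -37902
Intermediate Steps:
I(f) = 6*f
(26*I(-3) - 45) - 37389 = (26*(6*(-3)) - 45) - 37389 = (26*(-18) - 45) - 37389 = (-468 - 45) - 37389 = -513 - 37389 = -37902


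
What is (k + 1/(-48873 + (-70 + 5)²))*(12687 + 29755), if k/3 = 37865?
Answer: 107628446231539/22324 ≈ 4.8212e+9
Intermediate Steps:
k = 113595 (k = 3*37865 = 113595)
(k + 1/(-48873 + (-70 + 5)²))*(12687 + 29755) = (113595 + 1/(-48873 + (-70 + 5)²))*(12687 + 29755) = (113595 + 1/(-48873 + (-65)²))*42442 = (113595 + 1/(-48873 + 4225))*42442 = (113595 + 1/(-44648))*42442 = (113595 - 1/44648)*42442 = (5071789559/44648)*42442 = 107628446231539/22324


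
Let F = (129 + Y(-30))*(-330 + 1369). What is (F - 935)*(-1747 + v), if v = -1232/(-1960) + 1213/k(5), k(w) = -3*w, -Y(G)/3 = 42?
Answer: -83727704/21 ≈ -3.9870e+6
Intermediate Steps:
Y(G) = -126 (Y(G) = -3*42 = -126)
F = 3117 (F = (129 - 126)*(-330 + 1369) = 3*1039 = 3117)
v = -1685/21 (v = -1232/(-1960) + 1213/((-3*5)) = -1232*(-1/1960) + 1213/(-15) = 22/35 + 1213*(-1/15) = 22/35 - 1213/15 = -1685/21 ≈ -80.238)
(F - 935)*(-1747 + v) = (3117 - 935)*(-1747 - 1685/21) = 2182*(-38372/21) = -83727704/21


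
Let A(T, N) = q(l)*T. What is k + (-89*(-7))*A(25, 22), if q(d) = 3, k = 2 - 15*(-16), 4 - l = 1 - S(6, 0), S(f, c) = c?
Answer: 46967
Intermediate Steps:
l = 3 (l = 4 - (1 - 1*0) = 4 - (1 + 0) = 4 - 1*1 = 4 - 1 = 3)
k = 242 (k = 2 + 240 = 242)
A(T, N) = 3*T
k + (-89*(-7))*A(25, 22) = 242 + (-89*(-7))*(3*25) = 242 + 623*75 = 242 + 46725 = 46967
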